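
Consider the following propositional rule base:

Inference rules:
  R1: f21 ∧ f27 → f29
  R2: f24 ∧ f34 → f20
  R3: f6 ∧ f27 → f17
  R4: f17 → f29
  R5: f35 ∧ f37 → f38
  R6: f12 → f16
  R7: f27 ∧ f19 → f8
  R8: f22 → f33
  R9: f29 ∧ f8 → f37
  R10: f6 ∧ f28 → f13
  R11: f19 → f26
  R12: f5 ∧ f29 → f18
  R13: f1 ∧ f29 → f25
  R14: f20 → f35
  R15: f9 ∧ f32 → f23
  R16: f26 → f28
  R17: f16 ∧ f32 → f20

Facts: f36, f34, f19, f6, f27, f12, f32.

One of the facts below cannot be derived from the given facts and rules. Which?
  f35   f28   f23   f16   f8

Round 1: R3 [f6 ∧ f27 → f17]; R6 [f12 → f16]; R7 [f27 ∧ f19 → f8]; R11 [f19 → f26]. New: f17, f16, f8, f26.
Round 2: R4 [f17 → f29]; R16 [f26 → f28]; R17 [f16 ∧ f32 → f20]. New: f29, f28, f20.
Round 3: R9 [f29 ∧ f8 → f37]; R10 [f6 ∧ f28 → f13]; R14 [f20 → f35]. New: f37, f13, f35.
Round 4: R5 [f35 ∧ f37 → f38]. New: f38.
Derived: f8 (round 1), f28 (round 2), f35 (round 3), f16 (round 1). f23 never appears in any round.

f23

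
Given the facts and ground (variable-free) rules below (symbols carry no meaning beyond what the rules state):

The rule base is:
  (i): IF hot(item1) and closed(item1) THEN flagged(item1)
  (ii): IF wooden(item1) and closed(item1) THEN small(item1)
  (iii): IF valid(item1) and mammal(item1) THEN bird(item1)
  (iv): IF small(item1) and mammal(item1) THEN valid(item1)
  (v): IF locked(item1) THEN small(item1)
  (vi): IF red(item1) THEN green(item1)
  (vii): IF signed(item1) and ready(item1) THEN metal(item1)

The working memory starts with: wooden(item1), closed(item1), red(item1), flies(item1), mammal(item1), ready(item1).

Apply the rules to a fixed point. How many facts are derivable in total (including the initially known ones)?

10

[1] (ii) [IF wooden(item1) and closed(item1) THEN small(item1)]; (vi) [IF red(item1) THEN green(item1)]. ⇒ new: small(item1), green(item1).
[2] (iv) [IF small(item1) and mammal(item1) THEN valid(item1)]. ⇒ new: valid(item1).
[3] (iii) [IF valid(item1) and mammal(item1) THEN bird(item1)]. ⇒ new: bird(item1).
Closure: {bird(item1), closed(item1), flies(item1), green(item1), mammal(item1), ready(item1), red(item1), small(item1), valid(item1), wooden(item1)} — 10 facts.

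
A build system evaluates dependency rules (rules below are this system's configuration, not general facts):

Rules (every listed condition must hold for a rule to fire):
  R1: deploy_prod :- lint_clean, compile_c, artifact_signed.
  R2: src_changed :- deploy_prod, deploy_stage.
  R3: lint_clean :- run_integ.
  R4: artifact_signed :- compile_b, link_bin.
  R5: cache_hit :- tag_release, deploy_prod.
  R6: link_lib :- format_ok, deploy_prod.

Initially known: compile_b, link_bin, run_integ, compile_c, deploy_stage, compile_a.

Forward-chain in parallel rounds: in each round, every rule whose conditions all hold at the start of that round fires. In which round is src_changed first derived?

Round 1: R3 [lint_clean :- run_integ.]; R4 [artifact_signed :- compile_b, link_bin.]. Adds lint_clean, artifact_signed.
Round 2: R1 [deploy_prod :- lint_clean, compile_c, artifact_signed.]. Adds deploy_prod.
Round 3: R2 [src_changed :- deploy_prod, deploy_stage.]. Adds src_changed.
src_changed first appears in round 3.

3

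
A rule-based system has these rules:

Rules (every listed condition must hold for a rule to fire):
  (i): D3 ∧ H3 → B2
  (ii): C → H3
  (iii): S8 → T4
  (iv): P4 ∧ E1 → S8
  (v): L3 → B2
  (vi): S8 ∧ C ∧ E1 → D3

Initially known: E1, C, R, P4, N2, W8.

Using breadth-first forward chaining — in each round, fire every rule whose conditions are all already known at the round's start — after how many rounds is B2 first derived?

3

Round 1: (ii) [C → H3]; (iv) [P4 ∧ E1 → S8]. New: H3, S8.
Round 2: (iii) [S8 → T4]; (vi) [S8 ∧ C ∧ E1 → D3]. New: T4, D3.
Round 3: (i) [D3 ∧ H3 → B2]. New: B2.
B2 first appears in round 3.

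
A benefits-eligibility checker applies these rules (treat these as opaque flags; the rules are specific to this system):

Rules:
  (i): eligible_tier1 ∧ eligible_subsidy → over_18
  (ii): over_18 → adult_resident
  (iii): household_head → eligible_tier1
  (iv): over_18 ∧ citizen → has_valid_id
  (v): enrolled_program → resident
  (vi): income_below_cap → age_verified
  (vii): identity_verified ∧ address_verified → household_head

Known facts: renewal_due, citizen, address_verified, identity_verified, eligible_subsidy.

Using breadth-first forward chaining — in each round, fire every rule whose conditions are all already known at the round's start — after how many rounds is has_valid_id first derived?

Round 1: (vii) [identity_verified ∧ address_verified → household_head]. Adds household_head.
Round 2: (iii) [household_head → eligible_tier1]. Adds eligible_tier1.
Round 3: (i) [eligible_tier1 ∧ eligible_subsidy → over_18]. Adds over_18.
Round 4: (ii) [over_18 → adult_resident]; (iv) [over_18 ∧ citizen → has_valid_id]. Adds adult_resident, has_valid_id.
has_valid_id first appears in round 4.

4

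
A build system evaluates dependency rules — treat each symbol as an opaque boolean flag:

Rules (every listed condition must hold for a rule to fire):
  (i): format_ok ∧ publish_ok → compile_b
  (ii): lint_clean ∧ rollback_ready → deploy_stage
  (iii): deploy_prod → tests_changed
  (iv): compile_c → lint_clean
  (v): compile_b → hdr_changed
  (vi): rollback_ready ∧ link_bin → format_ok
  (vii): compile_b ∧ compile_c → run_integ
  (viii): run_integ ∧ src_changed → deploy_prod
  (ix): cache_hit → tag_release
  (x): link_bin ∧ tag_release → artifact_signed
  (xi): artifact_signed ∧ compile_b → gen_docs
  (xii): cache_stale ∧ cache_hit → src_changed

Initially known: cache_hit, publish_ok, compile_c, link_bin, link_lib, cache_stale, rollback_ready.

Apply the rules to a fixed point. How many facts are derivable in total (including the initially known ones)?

19

Round 1 fires (iv), (vi), (ix), (xii), giving lint_clean, format_ok, tag_release, src_changed.
Round 2 fires (i), (ii), (x), giving compile_b, deploy_stage, artifact_signed.
Round 3 fires (v), (vii), (xi), giving hdr_changed, run_integ, gen_docs.
Round 4 fires (viii), giving deploy_prod.
Round 5 fires (iii), giving tests_changed.
Closure: {artifact_signed, cache_hit, cache_stale, compile_b, compile_c, deploy_prod, deploy_stage, format_ok, gen_docs, hdr_changed, link_bin, link_lib, lint_clean, publish_ok, rollback_ready, run_integ, src_changed, tag_release, tests_changed} — 19 facts.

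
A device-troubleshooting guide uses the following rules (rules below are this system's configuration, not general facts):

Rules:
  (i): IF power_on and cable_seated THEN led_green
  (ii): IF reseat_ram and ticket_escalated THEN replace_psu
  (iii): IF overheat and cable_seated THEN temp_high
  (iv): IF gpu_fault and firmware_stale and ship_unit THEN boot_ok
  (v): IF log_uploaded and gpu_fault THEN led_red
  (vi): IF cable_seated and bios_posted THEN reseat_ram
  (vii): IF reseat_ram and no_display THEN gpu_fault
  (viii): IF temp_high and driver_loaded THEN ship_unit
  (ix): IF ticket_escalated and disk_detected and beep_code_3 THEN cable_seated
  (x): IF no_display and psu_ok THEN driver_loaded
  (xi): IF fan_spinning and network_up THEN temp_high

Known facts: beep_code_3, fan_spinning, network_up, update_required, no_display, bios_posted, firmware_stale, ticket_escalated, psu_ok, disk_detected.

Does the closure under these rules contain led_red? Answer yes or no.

no

Round 1: (ix) [IF ticket_escalated and disk_detected and beep_code_3 THEN cable_seated]; (x) [IF no_display and psu_ok THEN driver_loaded]; (xi) [IF fan_spinning and network_up THEN temp_high]. Adds cable_seated, driver_loaded, temp_high.
Round 2: (vi) [IF cable_seated and bios_posted THEN reseat_ram]; (viii) [IF temp_high and driver_loaded THEN ship_unit]. Adds reseat_ram, ship_unit.
Round 3: (ii) [IF reseat_ram and ticket_escalated THEN replace_psu]; (vii) [IF reseat_ram and no_display THEN gpu_fault]. Adds replace_psu, gpu_fault.
Round 4: (iv) [IF gpu_fault and firmware_stale and ship_unit THEN boot_ok]. Adds boot_ok.
Fixed point reached. led_red is concluded only by (v); (v) needs log_uploaded (never derived).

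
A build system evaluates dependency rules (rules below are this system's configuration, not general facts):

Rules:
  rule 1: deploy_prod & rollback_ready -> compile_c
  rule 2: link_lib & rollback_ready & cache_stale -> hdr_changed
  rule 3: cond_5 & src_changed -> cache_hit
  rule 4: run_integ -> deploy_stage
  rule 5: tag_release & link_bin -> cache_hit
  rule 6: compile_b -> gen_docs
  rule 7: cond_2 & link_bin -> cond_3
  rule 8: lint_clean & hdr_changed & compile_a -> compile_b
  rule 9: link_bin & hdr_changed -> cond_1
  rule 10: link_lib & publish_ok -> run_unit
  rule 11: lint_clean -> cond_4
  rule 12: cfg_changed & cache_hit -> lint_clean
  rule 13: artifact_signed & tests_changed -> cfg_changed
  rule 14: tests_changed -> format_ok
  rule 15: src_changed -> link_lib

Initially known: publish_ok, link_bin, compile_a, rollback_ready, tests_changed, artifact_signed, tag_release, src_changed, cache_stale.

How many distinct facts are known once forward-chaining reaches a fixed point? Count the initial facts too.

Round 1 fires rule 5, rule 13, rule 14, rule 15, giving cache_hit, cfg_changed, format_ok, link_lib.
Round 2 fires rule 2, rule 10, rule 12, giving hdr_changed, run_unit, lint_clean.
Round 3 fires rule 8, rule 9, rule 11, giving compile_b, cond_1, cond_4.
Round 4 fires rule 6, giving gen_docs.
Closure: {artifact_signed, cache_hit, cache_stale, cfg_changed, compile_a, compile_b, cond_1, cond_4, format_ok, gen_docs, hdr_changed, link_bin, link_lib, lint_clean, publish_ok, rollback_ready, run_unit, src_changed, tag_release, tests_changed} — 20 facts.

20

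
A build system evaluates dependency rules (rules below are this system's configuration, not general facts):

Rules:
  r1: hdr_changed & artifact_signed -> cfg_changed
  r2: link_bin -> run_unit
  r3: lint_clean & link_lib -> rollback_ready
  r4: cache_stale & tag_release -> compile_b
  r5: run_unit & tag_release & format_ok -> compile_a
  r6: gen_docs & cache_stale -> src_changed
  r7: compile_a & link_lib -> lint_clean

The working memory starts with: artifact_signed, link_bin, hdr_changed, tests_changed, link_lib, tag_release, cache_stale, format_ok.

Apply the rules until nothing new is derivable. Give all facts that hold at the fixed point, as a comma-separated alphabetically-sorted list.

[1] r1 [hdr_changed & artifact_signed -> cfg_changed]; r2 [link_bin -> run_unit]; r4 [cache_stale & tag_release -> compile_b]. ⇒ new: cfg_changed, run_unit, compile_b.
[2] r5 [run_unit & tag_release & format_ok -> compile_a]. ⇒ new: compile_a.
[3] r7 [compile_a & link_lib -> lint_clean]. ⇒ new: lint_clean.
[4] r3 [lint_clean & link_lib -> rollback_ready]. ⇒ new: rollback_ready.

artifact_signed, cache_stale, cfg_changed, compile_a, compile_b, format_ok, hdr_changed, link_bin, link_lib, lint_clean, rollback_ready, run_unit, tag_release, tests_changed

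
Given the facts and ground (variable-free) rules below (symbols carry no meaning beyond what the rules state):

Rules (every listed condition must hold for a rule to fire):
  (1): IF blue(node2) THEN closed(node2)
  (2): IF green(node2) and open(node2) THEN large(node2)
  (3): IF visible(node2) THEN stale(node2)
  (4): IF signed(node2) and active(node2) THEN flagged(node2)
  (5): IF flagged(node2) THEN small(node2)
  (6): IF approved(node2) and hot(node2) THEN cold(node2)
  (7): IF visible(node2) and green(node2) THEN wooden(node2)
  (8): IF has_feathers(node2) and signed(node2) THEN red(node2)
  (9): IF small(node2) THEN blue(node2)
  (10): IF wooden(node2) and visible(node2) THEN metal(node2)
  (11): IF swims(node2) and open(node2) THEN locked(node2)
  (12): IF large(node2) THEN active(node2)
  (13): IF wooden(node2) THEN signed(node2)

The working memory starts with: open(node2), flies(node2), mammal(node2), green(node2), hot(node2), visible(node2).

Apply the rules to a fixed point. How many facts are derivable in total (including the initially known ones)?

Round 1: (2) [IF green(node2) and open(node2) THEN large(node2)]; (3) [IF visible(node2) THEN stale(node2)]; (7) [IF visible(node2) and green(node2) THEN wooden(node2)]. New: large(node2), stale(node2), wooden(node2).
Round 2: (10) [IF wooden(node2) and visible(node2) THEN metal(node2)]; (12) [IF large(node2) THEN active(node2)]; (13) [IF wooden(node2) THEN signed(node2)]. New: metal(node2), active(node2), signed(node2).
Round 3: (4) [IF signed(node2) and active(node2) THEN flagged(node2)]. New: flagged(node2).
Round 4: (5) [IF flagged(node2) THEN small(node2)]. New: small(node2).
Round 5: (9) [IF small(node2) THEN blue(node2)]. New: blue(node2).
Round 6: (1) [IF blue(node2) THEN closed(node2)]. New: closed(node2).
Closure: {active(node2), blue(node2), closed(node2), flagged(node2), flies(node2), green(node2), hot(node2), large(node2), mammal(node2), metal(node2), open(node2), signed(node2), small(node2), stale(node2), visible(node2), wooden(node2)} — 16 facts.

16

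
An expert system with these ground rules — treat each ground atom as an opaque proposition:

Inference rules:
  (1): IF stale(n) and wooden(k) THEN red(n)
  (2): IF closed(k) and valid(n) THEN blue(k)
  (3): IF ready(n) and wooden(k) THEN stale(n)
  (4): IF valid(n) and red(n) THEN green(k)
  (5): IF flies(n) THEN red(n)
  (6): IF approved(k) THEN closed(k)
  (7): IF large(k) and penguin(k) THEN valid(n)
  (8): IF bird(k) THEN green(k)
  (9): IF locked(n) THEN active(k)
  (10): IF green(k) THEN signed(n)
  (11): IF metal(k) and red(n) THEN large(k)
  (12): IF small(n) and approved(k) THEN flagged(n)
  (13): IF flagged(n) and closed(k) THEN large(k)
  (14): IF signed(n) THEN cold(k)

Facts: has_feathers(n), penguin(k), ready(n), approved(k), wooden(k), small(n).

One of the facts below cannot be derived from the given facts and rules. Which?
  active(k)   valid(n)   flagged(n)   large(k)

active(k)

Round 1: (3) [IF ready(n) and wooden(k) THEN stale(n)]; (6) [IF approved(k) THEN closed(k)]; (12) [IF small(n) and approved(k) THEN flagged(n)]. Adds stale(n), closed(k), flagged(n).
Round 2: (1) [IF stale(n) and wooden(k) THEN red(n)]; (13) [IF flagged(n) and closed(k) THEN large(k)]. Adds red(n), large(k).
Round 3: (7) [IF large(k) and penguin(k) THEN valid(n)]. Adds valid(n).
Round 4: (2) [IF closed(k) and valid(n) THEN blue(k)]; (4) [IF valid(n) and red(n) THEN green(k)]. Adds blue(k), green(k).
Round 5: (10) [IF green(k) THEN signed(n)]. Adds signed(n).
Round 6: (14) [IF signed(n) THEN cold(k)]. Adds cold(k).
Derived: valid(n) (round 3), large(k) (round 2), flagged(n) (round 1). active(k) never appears in any round.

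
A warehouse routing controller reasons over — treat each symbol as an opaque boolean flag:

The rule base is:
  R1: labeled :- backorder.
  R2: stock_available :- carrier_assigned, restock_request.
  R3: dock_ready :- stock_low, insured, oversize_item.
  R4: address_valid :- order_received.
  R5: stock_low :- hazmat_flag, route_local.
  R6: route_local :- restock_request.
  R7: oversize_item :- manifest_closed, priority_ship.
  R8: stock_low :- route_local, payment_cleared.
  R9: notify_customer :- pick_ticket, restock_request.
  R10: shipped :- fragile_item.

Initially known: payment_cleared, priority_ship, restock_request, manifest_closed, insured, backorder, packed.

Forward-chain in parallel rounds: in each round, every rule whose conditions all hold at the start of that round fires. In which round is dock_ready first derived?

Round 1: R1 [labeled :- backorder.]; R6 [route_local :- restock_request.]; R7 [oversize_item :- manifest_closed, priority_ship.]. New: labeled, route_local, oversize_item.
Round 2: R8 [stock_low :- route_local, payment_cleared.]. New: stock_low.
Round 3: R3 [dock_ready :- stock_low, insured, oversize_item.]. New: dock_ready.
dock_ready first appears in round 3.

3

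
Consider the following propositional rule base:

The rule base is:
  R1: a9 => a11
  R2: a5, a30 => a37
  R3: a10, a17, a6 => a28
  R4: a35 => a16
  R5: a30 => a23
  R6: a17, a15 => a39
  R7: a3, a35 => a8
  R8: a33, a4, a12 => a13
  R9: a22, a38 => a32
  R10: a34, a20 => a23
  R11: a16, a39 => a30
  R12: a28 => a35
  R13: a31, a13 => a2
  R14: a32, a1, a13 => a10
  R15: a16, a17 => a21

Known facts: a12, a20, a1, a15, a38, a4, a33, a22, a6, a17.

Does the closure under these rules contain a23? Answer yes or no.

Round 1 — R6, R8, R9, derive a39, a13, a32.
Round 2 — R14, derive a10.
Round 3 — R3, derive a28.
Round 4 — R12, derive a35.
Round 5 — R4, derive a16.
Round 6 — R11, R15, derive a30, a21.
Round 7 — R5, derive a23.
a23 appears in round 7, so it is derivable.

yes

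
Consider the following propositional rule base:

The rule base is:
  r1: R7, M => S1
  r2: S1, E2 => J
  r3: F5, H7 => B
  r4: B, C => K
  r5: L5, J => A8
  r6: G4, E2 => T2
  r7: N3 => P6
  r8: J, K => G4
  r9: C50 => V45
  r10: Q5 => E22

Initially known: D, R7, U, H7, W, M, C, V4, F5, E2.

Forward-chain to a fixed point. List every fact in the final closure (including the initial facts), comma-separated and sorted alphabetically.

B, C, D, E2, F5, G4, H7, J, K, M, R7, S1, T2, U, V4, W

Round 1: r1 [R7, M => S1]; r3 [F5, H7 => B]. Adds S1, B.
Round 2: r2 [S1, E2 => J]; r4 [B, C => K]. Adds J, K.
Round 3: r8 [J, K => G4]. Adds G4.
Round 4: r6 [G4, E2 => T2]. Adds T2.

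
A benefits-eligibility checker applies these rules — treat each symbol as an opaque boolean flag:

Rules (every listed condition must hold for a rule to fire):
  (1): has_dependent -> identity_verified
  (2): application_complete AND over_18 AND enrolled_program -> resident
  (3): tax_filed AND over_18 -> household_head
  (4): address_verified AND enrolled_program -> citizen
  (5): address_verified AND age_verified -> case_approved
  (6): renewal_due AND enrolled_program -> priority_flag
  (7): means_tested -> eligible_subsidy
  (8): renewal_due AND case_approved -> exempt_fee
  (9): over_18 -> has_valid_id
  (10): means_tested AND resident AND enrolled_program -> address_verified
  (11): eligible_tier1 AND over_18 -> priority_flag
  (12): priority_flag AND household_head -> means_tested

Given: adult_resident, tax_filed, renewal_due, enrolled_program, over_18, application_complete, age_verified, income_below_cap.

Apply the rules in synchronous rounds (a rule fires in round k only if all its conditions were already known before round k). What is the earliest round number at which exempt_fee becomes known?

5

Round 1 fires (2), (3), (6), (9), giving resident, household_head, priority_flag, has_valid_id.
Round 2 fires (12), giving means_tested.
Round 3 fires (7), (10), giving eligible_subsidy, address_verified.
Round 4 fires (4), (5), giving citizen, case_approved.
Round 5 fires (8), giving exempt_fee.
exempt_fee first appears in round 5.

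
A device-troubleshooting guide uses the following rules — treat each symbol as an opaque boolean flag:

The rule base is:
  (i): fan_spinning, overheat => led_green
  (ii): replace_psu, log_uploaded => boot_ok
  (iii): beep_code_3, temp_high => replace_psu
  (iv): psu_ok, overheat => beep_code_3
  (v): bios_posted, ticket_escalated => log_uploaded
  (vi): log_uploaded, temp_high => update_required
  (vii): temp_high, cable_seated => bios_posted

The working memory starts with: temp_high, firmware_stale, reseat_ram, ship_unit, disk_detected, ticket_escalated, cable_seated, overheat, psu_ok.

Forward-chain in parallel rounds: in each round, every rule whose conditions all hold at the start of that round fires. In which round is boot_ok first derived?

Round 1: (iv) [psu_ok, overheat => beep_code_3]; (vii) [temp_high, cable_seated => bios_posted]. Adds beep_code_3, bios_posted.
Round 2: (iii) [beep_code_3, temp_high => replace_psu]; (v) [bios_posted, ticket_escalated => log_uploaded]. Adds replace_psu, log_uploaded.
Round 3: (ii) [replace_psu, log_uploaded => boot_ok]; (vi) [log_uploaded, temp_high => update_required]. Adds boot_ok, update_required.
boot_ok first appears in round 3.

3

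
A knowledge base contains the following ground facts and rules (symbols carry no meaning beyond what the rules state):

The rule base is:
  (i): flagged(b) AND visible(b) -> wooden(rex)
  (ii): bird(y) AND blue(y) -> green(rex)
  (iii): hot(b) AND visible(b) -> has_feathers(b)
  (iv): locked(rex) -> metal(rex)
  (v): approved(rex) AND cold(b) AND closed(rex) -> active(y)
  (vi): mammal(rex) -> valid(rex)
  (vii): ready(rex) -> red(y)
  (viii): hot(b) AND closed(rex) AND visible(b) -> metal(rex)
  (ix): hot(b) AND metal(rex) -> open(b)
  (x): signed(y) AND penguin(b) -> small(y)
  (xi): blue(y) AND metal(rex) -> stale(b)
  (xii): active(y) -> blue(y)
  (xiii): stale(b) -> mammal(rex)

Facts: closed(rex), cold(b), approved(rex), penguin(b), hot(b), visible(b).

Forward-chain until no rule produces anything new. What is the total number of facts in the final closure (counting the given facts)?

Round 1: (iii) [hot(b) AND visible(b) -> has_feathers(b)]; (v) [approved(rex) AND cold(b) AND closed(rex) -> active(y)]; (viii) [hot(b) AND closed(rex) AND visible(b) -> metal(rex)]. New: has_feathers(b), active(y), metal(rex).
Round 2: (ix) [hot(b) AND metal(rex) -> open(b)]; (xii) [active(y) -> blue(y)]. New: open(b), blue(y).
Round 3: (xi) [blue(y) AND metal(rex) -> stale(b)]. New: stale(b).
Round 4: (xiii) [stale(b) -> mammal(rex)]. New: mammal(rex).
Round 5: (vi) [mammal(rex) -> valid(rex)]. New: valid(rex).
Closure: {active(y), approved(rex), blue(y), closed(rex), cold(b), has_feathers(b), hot(b), mammal(rex), metal(rex), open(b), penguin(b), stale(b), valid(rex), visible(b)} — 14 facts.

14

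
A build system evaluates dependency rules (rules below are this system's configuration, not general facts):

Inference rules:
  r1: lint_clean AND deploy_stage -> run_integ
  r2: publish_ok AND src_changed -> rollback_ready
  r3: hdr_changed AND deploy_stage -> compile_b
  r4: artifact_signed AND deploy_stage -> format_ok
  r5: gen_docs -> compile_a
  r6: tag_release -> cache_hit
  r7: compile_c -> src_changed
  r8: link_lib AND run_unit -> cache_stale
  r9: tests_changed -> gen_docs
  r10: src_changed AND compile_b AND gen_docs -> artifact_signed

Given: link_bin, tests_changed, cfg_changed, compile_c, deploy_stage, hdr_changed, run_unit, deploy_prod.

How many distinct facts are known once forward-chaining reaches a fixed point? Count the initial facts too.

14

Round 1 — r3, r7, r9, derive compile_b, src_changed, gen_docs.
Round 2 — r5, r10, derive compile_a, artifact_signed.
Round 3 — r4, derive format_ok.
Closure: {artifact_signed, cfg_changed, compile_a, compile_b, compile_c, deploy_prod, deploy_stage, format_ok, gen_docs, hdr_changed, link_bin, run_unit, src_changed, tests_changed} — 14 facts.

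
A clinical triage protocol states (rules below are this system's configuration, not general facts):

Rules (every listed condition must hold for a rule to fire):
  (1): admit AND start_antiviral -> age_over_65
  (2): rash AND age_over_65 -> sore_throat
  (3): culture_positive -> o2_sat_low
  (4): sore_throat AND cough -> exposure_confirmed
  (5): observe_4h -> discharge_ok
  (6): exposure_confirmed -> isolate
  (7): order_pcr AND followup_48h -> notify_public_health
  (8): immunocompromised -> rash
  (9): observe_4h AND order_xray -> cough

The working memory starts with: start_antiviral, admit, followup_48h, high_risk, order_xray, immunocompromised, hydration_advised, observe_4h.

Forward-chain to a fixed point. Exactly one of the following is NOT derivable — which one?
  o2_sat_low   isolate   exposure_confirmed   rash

Round 1: (1) [admit AND start_antiviral -> age_over_65]; (5) [observe_4h -> discharge_ok]; (8) [immunocompromised -> rash]; (9) [observe_4h AND order_xray -> cough]. Adds age_over_65, discharge_ok, rash, cough.
Round 2: (2) [rash AND age_over_65 -> sore_throat]. Adds sore_throat.
Round 3: (4) [sore_throat AND cough -> exposure_confirmed]. Adds exposure_confirmed.
Round 4: (6) [exposure_confirmed -> isolate]. Adds isolate.
Derived: isolate (round 4), rash (round 1), exposure_confirmed (round 3). o2_sat_low never appears in any round.

o2_sat_low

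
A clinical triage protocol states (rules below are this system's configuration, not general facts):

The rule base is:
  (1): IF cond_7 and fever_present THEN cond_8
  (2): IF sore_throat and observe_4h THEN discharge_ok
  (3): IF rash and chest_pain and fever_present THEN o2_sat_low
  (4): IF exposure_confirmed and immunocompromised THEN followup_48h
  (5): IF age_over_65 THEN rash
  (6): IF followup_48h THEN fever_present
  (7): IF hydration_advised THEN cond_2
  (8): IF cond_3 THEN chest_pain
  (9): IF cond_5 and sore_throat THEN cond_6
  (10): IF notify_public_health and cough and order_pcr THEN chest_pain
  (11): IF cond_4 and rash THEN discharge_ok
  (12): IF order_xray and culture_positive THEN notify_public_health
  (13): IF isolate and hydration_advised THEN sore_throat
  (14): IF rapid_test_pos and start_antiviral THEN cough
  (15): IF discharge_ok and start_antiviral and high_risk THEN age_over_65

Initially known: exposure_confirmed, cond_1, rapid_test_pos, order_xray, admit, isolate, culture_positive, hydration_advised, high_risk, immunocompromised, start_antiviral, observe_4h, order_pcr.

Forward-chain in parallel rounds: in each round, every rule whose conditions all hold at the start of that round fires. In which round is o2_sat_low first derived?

Round 1 — (4), (7), (12), (13), (14), derive followup_48h, cond_2, notify_public_health, sore_throat, cough.
Round 2 — (2), (6), (10), derive discharge_ok, fever_present, chest_pain.
Round 3 — (15), derive age_over_65.
Round 4 — (5), derive rash.
Round 5 — (3), derive o2_sat_low.
o2_sat_low first appears in round 5.

5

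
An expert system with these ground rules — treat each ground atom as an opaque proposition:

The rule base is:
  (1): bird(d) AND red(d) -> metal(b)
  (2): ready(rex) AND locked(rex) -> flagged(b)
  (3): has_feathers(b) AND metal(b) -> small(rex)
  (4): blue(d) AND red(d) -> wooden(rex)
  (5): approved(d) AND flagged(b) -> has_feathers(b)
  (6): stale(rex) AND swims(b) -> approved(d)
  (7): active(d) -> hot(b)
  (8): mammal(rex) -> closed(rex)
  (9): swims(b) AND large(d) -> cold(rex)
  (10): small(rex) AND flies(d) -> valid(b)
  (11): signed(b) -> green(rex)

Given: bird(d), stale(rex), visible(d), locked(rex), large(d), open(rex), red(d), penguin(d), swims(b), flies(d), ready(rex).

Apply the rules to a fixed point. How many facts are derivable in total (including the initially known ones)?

Round 1 — (1), (2), (6), (9), derive metal(b), flagged(b), approved(d), cold(rex).
Round 2 — (5), derive has_feathers(b).
Round 3 — (3), derive small(rex).
Round 4 — (10), derive valid(b).
Closure: {approved(d), bird(d), cold(rex), flagged(b), flies(d), has_feathers(b), large(d), locked(rex), metal(b), open(rex), penguin(d), ready(rex), red(d), small(rex), stale(rex), swims(b), valid(b), visible(d)} — 18 facts.

18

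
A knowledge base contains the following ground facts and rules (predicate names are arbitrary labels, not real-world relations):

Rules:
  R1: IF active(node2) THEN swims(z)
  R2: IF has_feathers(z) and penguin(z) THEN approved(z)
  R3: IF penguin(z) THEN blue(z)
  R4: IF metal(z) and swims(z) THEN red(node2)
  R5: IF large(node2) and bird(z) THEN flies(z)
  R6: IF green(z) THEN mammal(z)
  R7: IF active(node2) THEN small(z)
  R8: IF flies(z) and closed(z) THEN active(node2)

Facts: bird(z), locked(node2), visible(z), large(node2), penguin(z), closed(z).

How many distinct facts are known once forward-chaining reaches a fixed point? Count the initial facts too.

Round 1: R3 [IF penguin(z) THEN blue(z)]; R5 [IF large(node2) and bird(z) THEN flies(z)]. Adds blue(z), flies(z).
Round 2: R8 [IF flies(z) and closed(z) THEN active(node2)]. Adds active(node2).
Round 3: R1 [IF active(node2) THEN swims(z)]; R7 [IF active(node2) THEN small(z)]. Adds swims(z), small(z).
Closure: {active(node2), bird(z), blue(z), closed(z), flies(z), large(node2), locked(node2), penguin(z), small(z), swims(z), visible(z)} — 11 facts.

11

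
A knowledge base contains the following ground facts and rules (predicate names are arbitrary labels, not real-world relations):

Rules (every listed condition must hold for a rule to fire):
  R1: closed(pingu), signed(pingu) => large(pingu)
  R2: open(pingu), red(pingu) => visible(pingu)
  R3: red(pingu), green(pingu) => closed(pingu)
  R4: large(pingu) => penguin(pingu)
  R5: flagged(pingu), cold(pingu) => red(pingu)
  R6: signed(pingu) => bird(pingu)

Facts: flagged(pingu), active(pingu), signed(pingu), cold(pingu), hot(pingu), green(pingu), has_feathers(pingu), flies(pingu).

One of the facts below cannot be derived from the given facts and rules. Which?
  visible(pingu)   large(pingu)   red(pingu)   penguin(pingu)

visible(pingu)

Round 1 — R5, R6, derive red(pingu), bird(pingu).
Round 2 — R3, derive closed(pingu).
Round 3 — R1, derive large(pingu).
Round 4 — R4, derive penguin(pingu).
Derived: large(pingu) (round 3), penguin(pingu) (round 4), red(pingu) (round 1). visible(pingu) never appears in any round.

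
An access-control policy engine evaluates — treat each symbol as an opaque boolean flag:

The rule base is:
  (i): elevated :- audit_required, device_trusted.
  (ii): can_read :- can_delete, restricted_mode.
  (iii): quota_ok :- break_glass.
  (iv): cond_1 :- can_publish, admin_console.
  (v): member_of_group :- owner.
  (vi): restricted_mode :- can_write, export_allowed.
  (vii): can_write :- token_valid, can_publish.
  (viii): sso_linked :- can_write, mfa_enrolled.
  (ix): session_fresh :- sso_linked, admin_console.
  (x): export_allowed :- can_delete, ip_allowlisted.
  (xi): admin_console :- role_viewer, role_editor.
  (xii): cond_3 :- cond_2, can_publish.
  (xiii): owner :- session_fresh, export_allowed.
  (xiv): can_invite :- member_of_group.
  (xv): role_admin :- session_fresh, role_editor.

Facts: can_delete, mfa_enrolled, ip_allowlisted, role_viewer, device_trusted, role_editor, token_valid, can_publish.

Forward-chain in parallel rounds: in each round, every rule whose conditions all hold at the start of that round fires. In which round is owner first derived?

4

Round 1 — (vii), (x), (xi), derive can_write, export_allowed, admin_console.
Round 2 — (iv), (vi), (viii), derive cond_1, restricted_mode, sso_linked.
Round 3 — (ii), (ix), derive can_read, session_fresh.
Round 4 — (xiii), (xv), derive owner, role_admin.
owner first appears in round 4.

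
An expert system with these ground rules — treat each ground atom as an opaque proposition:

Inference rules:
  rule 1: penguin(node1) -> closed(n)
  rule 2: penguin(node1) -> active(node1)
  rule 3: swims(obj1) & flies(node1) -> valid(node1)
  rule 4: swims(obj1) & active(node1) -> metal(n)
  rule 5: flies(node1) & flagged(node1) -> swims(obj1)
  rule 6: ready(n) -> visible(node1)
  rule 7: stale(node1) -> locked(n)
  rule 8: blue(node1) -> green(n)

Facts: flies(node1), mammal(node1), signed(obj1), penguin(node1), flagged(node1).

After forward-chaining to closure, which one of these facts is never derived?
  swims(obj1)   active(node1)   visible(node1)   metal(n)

Round 1 fires rule 1, rule 2, rule 5, giving closed(n), active(node1), swims(obj1).
Round 2 fires rule 3, rule 4, giving valid(node1), metal(n).
Derived: swims(obj1) (round 1), metal(n) (round 2), active(node1) (round 1). visible(node1) never appears in any round.

visible(node1)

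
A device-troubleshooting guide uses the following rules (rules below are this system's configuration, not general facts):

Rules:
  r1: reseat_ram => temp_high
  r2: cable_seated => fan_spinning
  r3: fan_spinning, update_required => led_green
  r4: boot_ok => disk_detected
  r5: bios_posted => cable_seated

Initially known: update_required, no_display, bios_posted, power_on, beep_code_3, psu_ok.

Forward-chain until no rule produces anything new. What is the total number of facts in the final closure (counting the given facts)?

9

Round 1: r5 [bios_posted => cable_seated]. Adds cable_seated.
Round 2: r2 [cable_seated => fan_spinning]. Adds fan_spinning.
Round 3: r3 [fan_spinning, update_required => led_green]. Adds led_green.
Closure: {beep_code_3, bios_posted, cable_seated, fan_spinning, led_green, no_display, power_on, psu_ok, update_required} — 9 facts.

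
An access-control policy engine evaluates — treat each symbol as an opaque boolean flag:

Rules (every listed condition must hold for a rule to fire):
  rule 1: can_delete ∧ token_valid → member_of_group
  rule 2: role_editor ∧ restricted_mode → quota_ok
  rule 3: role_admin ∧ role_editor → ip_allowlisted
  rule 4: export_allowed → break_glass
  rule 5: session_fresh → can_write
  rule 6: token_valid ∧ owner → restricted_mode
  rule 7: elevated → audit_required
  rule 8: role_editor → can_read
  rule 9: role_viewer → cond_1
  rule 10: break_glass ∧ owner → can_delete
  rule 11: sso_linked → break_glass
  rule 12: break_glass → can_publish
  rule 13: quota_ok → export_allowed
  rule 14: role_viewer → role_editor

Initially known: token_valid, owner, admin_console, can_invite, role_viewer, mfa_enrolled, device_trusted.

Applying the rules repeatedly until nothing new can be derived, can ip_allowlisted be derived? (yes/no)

no

Round 1 — rule 6, rule 9, rule 14, derive restricted_mode, cond_1, role_editor.
Round 2 — rule 2, rule 8, derive quota_ok, can_read.
Round 3 — rule 13, derive export_allowed.
Round 4 — rule 4, derive break_glass.
Round 5 — rule 10, rule 12, derive can_delete, can_publish.
Round 6 — rule 1, derive member_of_group.
Fixed point reached. ip_allowlisted is concluded only by rule 3; rule 3 needs role_admin (never derived).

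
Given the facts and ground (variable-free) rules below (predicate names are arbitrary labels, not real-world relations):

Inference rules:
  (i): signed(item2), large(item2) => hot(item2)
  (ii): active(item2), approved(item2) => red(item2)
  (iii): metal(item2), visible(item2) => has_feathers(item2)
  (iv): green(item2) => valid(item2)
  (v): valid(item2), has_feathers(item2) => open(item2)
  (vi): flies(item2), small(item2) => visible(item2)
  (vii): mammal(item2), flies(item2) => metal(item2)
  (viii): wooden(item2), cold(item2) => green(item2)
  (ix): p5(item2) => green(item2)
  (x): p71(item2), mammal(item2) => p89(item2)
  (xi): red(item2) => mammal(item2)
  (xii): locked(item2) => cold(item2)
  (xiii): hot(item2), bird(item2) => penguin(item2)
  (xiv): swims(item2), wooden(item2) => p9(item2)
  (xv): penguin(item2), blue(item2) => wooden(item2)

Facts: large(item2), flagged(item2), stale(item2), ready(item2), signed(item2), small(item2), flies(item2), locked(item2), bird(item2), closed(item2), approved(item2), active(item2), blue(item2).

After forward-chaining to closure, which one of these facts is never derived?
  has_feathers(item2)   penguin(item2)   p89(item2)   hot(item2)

[1] (i) [signed(item2), large(item2) => hot(item2)]; (ii) [active(item2), approved(item2) => red(item2)]; (vi) [flies(item2), small(item2) => visible(item2)]; (xii) [locked(item2) => cold(item2)]. ⇒ new: hot(item2), red(item2), visible(item2), cold(item2).
[2] (xi) [red(item2) => mammal(item2)]; (xiii) [hot(item2), bird(item2) => penguin(item2)]. ⇒ new: mammal(item2), penguin(item2).
[3] (vii) [mammal(item2), flies(item2) => metal(item2)]; (xv) [penguin(item2), blue(item2) => wooden(item2)]. ⇒ new: metal(item2), wooden(item2).
[4] (iii) [metal(item2), visible(item2) => has_feathers(item2)]; (viii) [wooden(item2), cold(item2) => green(item2)]. ⇒ new: has_feathers(item2), green(item2).
[5] (iv) [green(item2) => valid(item2)]. ⇒ new: valid(item2).
[6] (v) [valid(item2), has_feathers(item2) => open(item2)]. ⇒ new: open(item2).
Derived: hot(item2) (round 1), has_feathers(item2) (round 4), penguin(item2) (round 2). p89(item2) never appears in any round.

p89(item2)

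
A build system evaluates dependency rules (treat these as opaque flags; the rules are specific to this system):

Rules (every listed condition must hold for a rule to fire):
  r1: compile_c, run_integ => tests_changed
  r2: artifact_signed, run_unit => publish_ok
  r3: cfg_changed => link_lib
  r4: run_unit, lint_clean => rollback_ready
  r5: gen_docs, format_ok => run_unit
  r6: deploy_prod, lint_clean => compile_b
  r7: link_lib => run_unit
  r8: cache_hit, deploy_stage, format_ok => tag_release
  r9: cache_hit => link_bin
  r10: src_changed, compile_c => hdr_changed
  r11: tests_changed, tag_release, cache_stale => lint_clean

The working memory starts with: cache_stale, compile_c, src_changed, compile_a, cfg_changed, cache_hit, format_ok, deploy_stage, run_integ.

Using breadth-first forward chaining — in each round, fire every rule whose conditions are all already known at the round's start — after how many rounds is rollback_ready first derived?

Round 1 — r1, r3, r8, r9, r10, derive tests_changed, link_lib, tag_release, link_bin, hdr_changed.
Round 2 — r7, r11, derive run_unit, lint_clean.
Round 3 — r4, derive rollback_ready.
rollback_ready first appears in round 3.

3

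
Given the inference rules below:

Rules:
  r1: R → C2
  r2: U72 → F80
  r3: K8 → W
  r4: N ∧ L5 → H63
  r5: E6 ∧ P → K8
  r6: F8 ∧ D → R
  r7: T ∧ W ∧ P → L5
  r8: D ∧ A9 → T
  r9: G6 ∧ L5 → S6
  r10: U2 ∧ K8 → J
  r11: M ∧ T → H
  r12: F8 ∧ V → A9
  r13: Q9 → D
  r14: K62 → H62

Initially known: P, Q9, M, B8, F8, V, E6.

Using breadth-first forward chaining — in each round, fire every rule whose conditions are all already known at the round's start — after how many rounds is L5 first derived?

Round 1: r5 [E6 ∧ P → K8]; r12 [F8 ∧ V → A9]; r13 [Q9 → D]. Adds K8, A9, D.
Round 2: r3 [K8 → W]; r6 [F8 ∧ D → R]; r8 [D ∧ A9 → T]. Adds W, R, T.
Round 3: r1 [R → C2]; r7 [T ∧ W ∧ P → L5]; r11 [M ∧ T → H]. Adds C2, L5, H.
L5 first appears in round 3.

3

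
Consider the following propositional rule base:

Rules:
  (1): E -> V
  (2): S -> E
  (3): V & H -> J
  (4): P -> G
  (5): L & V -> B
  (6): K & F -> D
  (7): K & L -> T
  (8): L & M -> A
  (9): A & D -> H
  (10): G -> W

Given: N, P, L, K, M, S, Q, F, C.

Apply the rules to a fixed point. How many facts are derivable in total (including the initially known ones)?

19

Round 1 — (2), (4), (6), (7), (8), derive E, G, D, T, A.
Round 2 — (1), (9), (10), derive V, H, W.
Round 3 — (3), (5), derive J, B.
Closure: {A, B, C, D, E, F, G, H, J, K, L, M, N, P, Q, S, T, V, W} — 19 facts.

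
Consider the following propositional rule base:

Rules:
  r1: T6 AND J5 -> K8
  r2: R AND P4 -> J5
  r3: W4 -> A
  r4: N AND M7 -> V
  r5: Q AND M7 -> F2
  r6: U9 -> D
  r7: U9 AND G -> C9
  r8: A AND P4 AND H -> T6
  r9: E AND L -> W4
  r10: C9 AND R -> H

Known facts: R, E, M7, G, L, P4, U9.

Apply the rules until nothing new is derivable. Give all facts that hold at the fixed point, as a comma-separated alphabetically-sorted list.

A, C9, D, E, G, H, J5, K8, L, M7, P4, R, T6, U9, W4

[1] r2 [R AND P4 -> J5]; r6 [U9 -> D]; r7 [U9 AND G -> C9]; r9 [E AND L -> W4]. ⇒ new: J5, D, C9, W4.
[2] r3 [W4 -> A]; r10 [C9 AND R -> H]. ⇒ new: A, H.
[3] r8 [A AND P4 AND H -> T6]. ⇒ new: T6.
[4] r1 [T6 AND J5 -> K8]. ⇒ new: K8.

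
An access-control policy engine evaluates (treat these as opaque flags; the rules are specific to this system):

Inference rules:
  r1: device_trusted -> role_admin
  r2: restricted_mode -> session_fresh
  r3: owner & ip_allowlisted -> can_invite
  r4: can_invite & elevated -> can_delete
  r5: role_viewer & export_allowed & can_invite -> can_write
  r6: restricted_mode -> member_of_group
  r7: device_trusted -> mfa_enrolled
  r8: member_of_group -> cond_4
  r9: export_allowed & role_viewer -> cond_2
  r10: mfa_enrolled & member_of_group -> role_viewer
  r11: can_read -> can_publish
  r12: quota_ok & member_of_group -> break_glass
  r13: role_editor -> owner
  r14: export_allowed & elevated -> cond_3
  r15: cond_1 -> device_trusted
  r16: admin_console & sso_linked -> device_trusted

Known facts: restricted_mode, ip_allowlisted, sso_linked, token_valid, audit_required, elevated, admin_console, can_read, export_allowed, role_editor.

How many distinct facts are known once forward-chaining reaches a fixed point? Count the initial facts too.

24

Round 1: r2 [restricted_mode -> session_fresh]; r6 [restricted_mode -> member_of_group]; r11 [can_read -> can_publish]; r13 [role_editor -> owner]; r14 [export_allowed & elevated -> cond_3]; r16 [admin_console & sso_linked -> device_trusted]. Adds session_fresh, member_of_group, can_publish, owner, cond_3, device_trusted.
Round 2: r1 [device_trusted -> role_admin]; r3 [owner & ip_allowlisted -> can_invite]; r7 [device_trusted -> mfa_enrolled]; r8 [member_of_group -> cond_4]. Adds role_admin, can_invite, mfa_enrolled, cond_4.
Round 3: r4 [can_invite & elevated -> can_delete]; r10 [mfa_enrolled & member_of_group -> role_viewer]. Adds can_delete, role_viewer.
Round 4: r5 [role_viewer & export_allowed & can_invite -> can_write]; r9 [export_allowed & role_viewer -> cond_2]. Adds can_write, cond_2.
Closure: {admin_console, audit_required, can_delete, can_invite, can_publish, can_read, can_write, cond_2, cond_3, cond_4, device_trusted, elevated, export_allowed, ip_allowlisted, member_of_group, mfa_enrolled, owner, restricted_mode, role_admin, role_editor, role_viewer, session_fresh, sso_linked, token_valid} — 24 facts.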